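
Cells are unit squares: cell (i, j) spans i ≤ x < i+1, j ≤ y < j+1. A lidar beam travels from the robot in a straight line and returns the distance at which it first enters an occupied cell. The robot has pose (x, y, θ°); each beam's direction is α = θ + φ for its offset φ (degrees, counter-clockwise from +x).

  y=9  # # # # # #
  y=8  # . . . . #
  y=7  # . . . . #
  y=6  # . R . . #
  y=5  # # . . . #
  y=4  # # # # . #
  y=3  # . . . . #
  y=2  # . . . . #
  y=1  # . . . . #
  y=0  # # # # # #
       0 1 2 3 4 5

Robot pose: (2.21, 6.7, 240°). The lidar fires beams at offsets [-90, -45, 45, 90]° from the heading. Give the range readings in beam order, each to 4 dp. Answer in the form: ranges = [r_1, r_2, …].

ranges = [1.3972, 1.2527, 1.7600, 3.2216]

beam 1: φ=-90°, α=150°
  d=(-0.8660,0.5000)  start (2,6)  tX=0.2425 tY=0.6000  stride 1/|dx|=1.1547 1/|dy|=2.0000
    cross x-line → (1,6), t=0.2425
    cross y-line → (1,7), t=0.6000
    cross x-line → (0,7), t=1.3972 (wall)
  → r_1 = 1.3972
beam 2: φ=-45°, α=195°
  d=(-0.9659,-0.2588)  start (2,6)  tX=0.2174 tY=2.7046  stride 1/|dx|=1.0353 1/|dy|=3.8637
    cross x-line → (1,6), t=0.2174
    cross x-line → (0,6), t=1.2527 (wall)
  → r_2 = 1.2527
beam 3: φ=45°, α=285°
  d=(0.2588,-0.9659)  start (2,6)  tX=3.0523 tY=0.7247  stride 1/|dx|=3.8637 1/|dy|=1.0353
    cross y-line → (2,5), t=0.7247
    cross y-line → (2,4), t=1.7600 (wall)
  → r_3 = 1.7600
beam 4: φ=90°, α=330°
  d=(0.8660,-0.5000)  start (2,6)  tX=0.9122 tY=1.4000  stride 1/|dx|=1.1547 1/|dy|=2.0000
    cross x-line → (3,6), t=0.9122
    cross y-line → (3,5), t=1.4000
    cross x-line → (4,5), t=2.0669
    cross x-line → (5,5), t=3.2216 (wall)
  → r_4 = 3.2216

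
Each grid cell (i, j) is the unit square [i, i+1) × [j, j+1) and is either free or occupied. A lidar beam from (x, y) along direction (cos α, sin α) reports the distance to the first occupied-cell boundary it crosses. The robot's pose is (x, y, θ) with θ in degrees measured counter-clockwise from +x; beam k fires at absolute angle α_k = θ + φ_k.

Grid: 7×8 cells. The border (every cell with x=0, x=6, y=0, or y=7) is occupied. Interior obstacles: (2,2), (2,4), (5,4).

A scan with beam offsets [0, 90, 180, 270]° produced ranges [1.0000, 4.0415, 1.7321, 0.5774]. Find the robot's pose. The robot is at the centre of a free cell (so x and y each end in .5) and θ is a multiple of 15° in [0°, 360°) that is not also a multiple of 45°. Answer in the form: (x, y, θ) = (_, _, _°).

(x, y, θ) = (4.5, 6.5, 150°)

The pose lattice has 27·16 = 432 candidates. Test each by forward raycasting.
  (4.5, 3.5, 285°): beam 1 = 2.5882 ≠ 1.0000 ✗
  (4.5, 4.5, 75°): beam 1 = 2.5882 ≠ 1.0000 ✗
  (1.5, 2.5, 345°): beam 1 = 0.5176 ≠ 1.0000 ✗
  …
  (4.5, 6.5, 150°): r_1=1.0000, r_2=4.0415, r_3=1.7321, r_4=0.5774 — all match ✓
Unique over the lattice → pose = (4.5, 6.5, 150°).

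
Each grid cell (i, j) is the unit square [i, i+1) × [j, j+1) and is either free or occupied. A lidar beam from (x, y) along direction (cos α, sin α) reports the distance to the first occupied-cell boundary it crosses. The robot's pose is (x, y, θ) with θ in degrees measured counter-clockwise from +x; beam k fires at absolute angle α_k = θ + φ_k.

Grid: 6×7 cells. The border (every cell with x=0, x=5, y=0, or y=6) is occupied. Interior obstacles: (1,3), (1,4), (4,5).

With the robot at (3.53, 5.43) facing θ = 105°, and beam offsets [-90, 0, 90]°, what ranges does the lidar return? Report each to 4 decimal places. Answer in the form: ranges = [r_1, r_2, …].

ranges = [0.4866, 0.5901, 1.6614]

beam 1: φ=-90°, α=15°
  direction (0.9659, 0.2588); cell (3,5); t to first gridline: x 0.4866, y 2.2023 (then +1.0353 / +3.8637)
    (4,5) via x @ 0.4866  # hit
  → r_1 = 0.4866
beam 2: φ=0°, α=105°
  direction (-0.2588, 0.9659); cell (3,5); t to first gridline: x 2.0478, y 0.5901 (then +3.8637 / +1.0353)
    (3,6) via y @ 0.5901  # hit
  → r_2 = 0.5901
beam 3: φ=90°, α=195°
  direction (-0.9659, -0.2588); cell (3,5); t to first gridline: x 0.5487, y 1.6614 (then +1.0353 / +3.8637)
    (2,5) via x @ 0.5487
    (1,5) via x @ 1.5840
    (1,4) via y @ 1.6614  # hit
  → r_3 = 1.6614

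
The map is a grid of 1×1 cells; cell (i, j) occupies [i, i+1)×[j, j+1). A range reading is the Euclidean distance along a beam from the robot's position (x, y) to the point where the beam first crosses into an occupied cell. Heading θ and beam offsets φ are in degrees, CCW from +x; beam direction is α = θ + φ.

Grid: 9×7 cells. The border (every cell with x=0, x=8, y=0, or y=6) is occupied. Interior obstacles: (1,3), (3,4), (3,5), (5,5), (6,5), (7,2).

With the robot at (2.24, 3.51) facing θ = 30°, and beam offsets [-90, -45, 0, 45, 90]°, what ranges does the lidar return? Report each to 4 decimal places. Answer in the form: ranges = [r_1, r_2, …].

ranges = [2.8983, 4.9279, 0.9800, 2.5778, 0.4800]

beam 1: φ=-90°, α=300°
  direction (0.5000, -0.8660); cell (2,3); t to first gridline: x 1.5200, y 0.5889 (then +2.0000 / +1.1547)
    (2,2) via y @ 0.5889
    (3,2) via x @ 1.5200
    (3,1) via y @ 1.7436
    (3,0) via y @ 2.8983  # hit
  → r_1 = 2.8983
beam 2: φ=-45°, α=345°
  direction (0.9659, -0.2588); cell (2,3); t to first gridline: x 0.7868, y 1.9705 (then +1.0353 / +3.8637)
    (3,3) via x @ 0.7868
    (4,3) via x @ 1.8221
    (4,2) via y @ 1.9705
    (5,2) via x @ 2.8574
    (6,2) via x @ 3.8926
    (7,2) via x @ 4.9279  # hit
  → r_2 = 4.9279
beam 3: φ=0°, α=30°
  direction (0.8660, 0.5000); cell (2,3); t to first gridline: x 0.8776, y 0.9800 (then +1.1547 / +2.0000)
    (3,3) via x @ 0.8776
    (3,4) via y @ 0.9800  # hit
  → r_3 = 0.9800
beam 4: φ=45°, α=75°
  direction (0.2588, 0.9659); cell (2,3); t to first gridline: x 2.9364, y 0.5073 (then +3.8637 / +1.0353)
    (2,4) via y @ 0.5073
    (2,5) via y @ 1.5426
    (2,6) via y @ 2.5778  # hit
  → r_4 = 2.5778
beam 5: φ=90°, α=120°
  direction (-0.5000, 0.8660); cell (2,3); t to first gridline: x 0.4800, y 0.5658 (then +2.0000 / +1.1547)
    (1,3) via x @ 0.4800  # hit
  → r_5 = 0.4800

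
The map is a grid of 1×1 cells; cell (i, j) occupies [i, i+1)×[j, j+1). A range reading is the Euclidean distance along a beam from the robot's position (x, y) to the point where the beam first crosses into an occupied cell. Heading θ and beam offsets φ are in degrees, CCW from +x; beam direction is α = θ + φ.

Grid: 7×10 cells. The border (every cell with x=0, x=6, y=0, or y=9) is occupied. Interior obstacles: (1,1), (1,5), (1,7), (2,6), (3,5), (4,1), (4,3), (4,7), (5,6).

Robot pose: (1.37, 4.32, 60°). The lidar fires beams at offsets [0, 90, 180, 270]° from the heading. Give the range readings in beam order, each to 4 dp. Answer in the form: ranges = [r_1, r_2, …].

ranges = [0.7852, 0.4272, 0.7400, 5.3463]

beam 1: φ=0°, α=60°
  direction (0.5000, 0.8660); cell (1,4); t to first gridline: x 1.2600, y 0.7852 (then +2.0000 / +1.1547)
    (1,5) via y @ 0.7852  # hit
  → r_1 = 0.7852
beam 2: φ=90°, α=150°
  direction (-0.8660, 0.5000); cell (1,4); t to first gridline: x 0.4272, y 1.3600 (then +1.1547 / +2.0000)
    (0,4) via x @ 0.4272  # hit
  → r_2 = 0.4272
beam 3: φ=180°, α=240°
  direction (-0.5000, -0.8660); cell (1,4); t to first gridline: x 0.7400, y 0.3695 (then +2.0000 / +1.1547)
    (1,3) via y @ 0.3695
    (0,3) via x @ 0.7400  # hit
  → r_3 = 0.7400
beam 4: φ=270°, α=330°
  direction (0.8660, -0.5000); cell (1,4); t to first gridline: x 0.7275, y 0.6400 (then +1.1547 / +2.0000)
    (1,3) via y @ 0.6400
    (2,3) via x @ 0.7275
    (3,3) via x @ 1.8822
    (3,2) via y @ 2.6400
    (4,2) via x @ 3.0369
    (5,2) via x @ 4.1916
    (5,1) via y @ 4.6400
    (6,1) via x @ 5.3463  # hit
  → r_4 = 5.3463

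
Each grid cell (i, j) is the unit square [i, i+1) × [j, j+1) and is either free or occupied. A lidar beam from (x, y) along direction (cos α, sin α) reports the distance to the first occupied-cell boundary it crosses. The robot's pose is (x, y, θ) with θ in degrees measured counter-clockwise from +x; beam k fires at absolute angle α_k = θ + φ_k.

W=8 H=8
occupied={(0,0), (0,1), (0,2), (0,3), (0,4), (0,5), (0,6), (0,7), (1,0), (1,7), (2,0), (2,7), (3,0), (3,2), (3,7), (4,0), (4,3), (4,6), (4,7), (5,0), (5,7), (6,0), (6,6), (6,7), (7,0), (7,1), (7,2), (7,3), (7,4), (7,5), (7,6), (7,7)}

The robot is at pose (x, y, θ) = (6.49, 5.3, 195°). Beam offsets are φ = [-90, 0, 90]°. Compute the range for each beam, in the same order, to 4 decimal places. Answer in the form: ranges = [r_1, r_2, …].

ranges = [0.7247, 5.6837, 1.9705]

beam 1: φ=-90°, α=105°
  cosα=-0.2588 sinα=0.9659 | (6,5) | tMaxX 1.8932 tMaxY 0.7247 | tΔX 3.8637 tΔY 1.0353
    t=0.7247 [y] (6,6) — stop
  → r_1 = 0.7247
beam 2: φ=0°, α=195°
  cosα=-0.9659 sinα=-0.2588 | (6,5) | tMaxX 0.5073 tMaxY 1.1591 | tΔX 1.0353 tΔY 3.8637
    t=0.5073 [x] (5,5)
    t=1.1591 [y] (5,4)
    t=1.5426 [x] (4,4)
    t=2.5778 [x] (3,4)
    t=3.6131 [x] (2,4)
    t=4.6484 [x] (1,4)
    t=5.0228 [y] (1,3)
    t=5.6837 [x] (0,3) — stop
  → r_2 = 5.6837
beam 3: φ=90°, α=285°
  cosα=0.2588 sinα=-0.9659 | (6,5) | tMaxX 1.9705 tMaxY 0.3106 | tΔX 3.8637 tΔY 1.0353
    t=0.3106 [y] (6,4)
    t=1.3459 [y] (6,3)
    t=1.9705 [x] (7,3) — stop
  → r_3 = 1.9705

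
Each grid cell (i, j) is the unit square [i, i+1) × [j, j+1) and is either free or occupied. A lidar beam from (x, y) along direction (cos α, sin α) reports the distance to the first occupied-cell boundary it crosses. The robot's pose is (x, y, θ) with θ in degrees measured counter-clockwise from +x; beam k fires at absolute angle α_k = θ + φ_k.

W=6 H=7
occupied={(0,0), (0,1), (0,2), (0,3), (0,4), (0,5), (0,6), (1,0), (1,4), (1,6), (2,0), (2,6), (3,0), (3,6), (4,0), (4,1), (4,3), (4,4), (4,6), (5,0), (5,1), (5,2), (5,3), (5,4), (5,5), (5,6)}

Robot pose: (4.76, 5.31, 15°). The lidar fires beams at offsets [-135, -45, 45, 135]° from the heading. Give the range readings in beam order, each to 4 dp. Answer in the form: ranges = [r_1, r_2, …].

ranges = [0.3580, 0.2771, 0.4800, 1.3800]

beam 1: φ=-135°, α=240°
  dir = (cos 240°, sin 240°) = (-0.5000, -0.8660); from cell (4,5)
  next x-line at t=1.5200, next y-line at t=0.3580; Δt_x=2.0000, Δt_y=1.1547
    y: enter (4,4) at t=0.3580 ← occupied
  → r_1 = 0.3580
beam 2: φ=-45°, α=330°
  dir = (cos 330°, sin 330°) = (0.8660, -0.5000); from cell (4,5)
  next x-line at t=0.2771, next y-line at t=0.6200; Δt_x=1.1547, Δt_y=2.0000
    x: enter (5,5) at t=0.2771 ← occupied
  → r_2 = 0.2771
beam 3: φ=45°, α=60°
  dir = (cos 60°, sin 60°) = (0.5000, 0.8660); from cell (4,5)
  next x-line at t=0.4800, next y-line at t=0.7967; Δt_x=2.0000, Δt_y=1.1547
    x: enter (5,5) at t=0.4800 ← occupied
  → r_3 = 0.4800
beam 4: φ=135°, α=150°
  dir = (cos 150°, sin 150°) = (-0.8660, 0.5000); from cell (4,5)
  next x-line at t=0.8776, next y-line at t=1.3800; Δt_x=1.1547, Δt_y=2.0000
    x: enter (3,5) at t=0.8776
    y: enter (3,6) at t=1.3800 ← occupied
  → r_4 = 1.3800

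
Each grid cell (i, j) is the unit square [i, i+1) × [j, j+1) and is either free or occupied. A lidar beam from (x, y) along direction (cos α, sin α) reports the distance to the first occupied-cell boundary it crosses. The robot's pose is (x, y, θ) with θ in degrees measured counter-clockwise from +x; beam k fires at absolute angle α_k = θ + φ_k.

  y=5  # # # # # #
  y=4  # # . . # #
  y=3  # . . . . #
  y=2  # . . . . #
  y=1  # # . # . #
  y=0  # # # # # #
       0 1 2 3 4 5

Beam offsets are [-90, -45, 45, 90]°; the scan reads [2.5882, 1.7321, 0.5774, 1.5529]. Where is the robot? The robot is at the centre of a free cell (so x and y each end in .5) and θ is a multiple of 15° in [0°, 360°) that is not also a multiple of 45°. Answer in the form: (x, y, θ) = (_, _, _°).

The pose lattice has 12·16 = 192 candidates. Test each by forward raycasting.
  (1.5, 3.5, 300°): beam 1 = 0.5774 ≠ 2.5882 ✗
  (3.5, 3.5, 195°): beam 1 = 1.5529 ≠ 2.5882 ✗
  (2.5, 3.5, 195°): beam 1 = 1.5529 ≠ 2.5882 ✗
  (1.5, 2.5, 210°): beam 1 = 1.0000 ≠ 2.5882 ✗
  …
  (3.5, 2.5, 255°): r_1=2.5882, r_2=1.7321, r_3=0.5774, r_4=1.5529 — all match ✓
Unique over the lattice → pose = (3.5, 2.5, 255°).

(x, y, θ) = (3.5, 2.5, 255°)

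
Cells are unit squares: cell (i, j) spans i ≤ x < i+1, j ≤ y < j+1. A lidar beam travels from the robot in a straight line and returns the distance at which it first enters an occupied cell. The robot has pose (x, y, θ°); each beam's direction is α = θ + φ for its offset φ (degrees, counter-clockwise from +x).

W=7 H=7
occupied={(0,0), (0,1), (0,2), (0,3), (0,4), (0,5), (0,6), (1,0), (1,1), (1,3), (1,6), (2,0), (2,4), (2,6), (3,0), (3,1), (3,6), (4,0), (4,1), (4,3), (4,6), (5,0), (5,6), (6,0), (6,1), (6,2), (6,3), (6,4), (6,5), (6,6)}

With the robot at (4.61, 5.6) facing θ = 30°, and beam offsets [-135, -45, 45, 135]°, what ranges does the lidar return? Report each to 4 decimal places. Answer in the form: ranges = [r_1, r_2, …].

beam 1: φ=-135°, α=255°
  d=(-0.2588,-0.9659)  start (4,5)  tX=2.3569 tY=0.6212  stride 1/|dx|=3.8637 1/|dy|=1.0353
    cross y-line → (4,4), t=0.6212
    cross y-line → (4,3), t=1.6564 (wall)
  → r_1 = 1.6564
beam 2: φ=-45°, α=345°
  d=(0.9659,-0.2588)  start (4,5)  tX=0.4038 tY=2.3182  stride 1/|dx|=1.0353 1/|dy|=3.8637
    cross x-line → (5,5), t=0.4038
    cross x-line → (6,5), t=1.4390 (wall)
  → r_2 = 1.4390
beam 3: φ=45°, α=75°
  d=(0.2588,0.9659)  start (4,5)  tX=1.5068 tY=0.4141  stride 1/|dx|=3.8637 1/|dy|=1.0353
    cross y-line → (4,6), t=0.4141 (wall)
  → r_3 = 0.4141
beam 4: φ=135°, α=165°
  d=(-0.9659,0.2588)  start (4,5)  tX=0.6315 tY=1.5455  stride 1/|dx|=1.0353 1/|dy|=3.8637
    cross x-line → (3,5), t=0.6315
    cross y-line → (3,6), t=1.5455 (wall)
  → r_4 = 1.5455

ranges = [1.6564, 1.4390, 0.4141, 1.5455]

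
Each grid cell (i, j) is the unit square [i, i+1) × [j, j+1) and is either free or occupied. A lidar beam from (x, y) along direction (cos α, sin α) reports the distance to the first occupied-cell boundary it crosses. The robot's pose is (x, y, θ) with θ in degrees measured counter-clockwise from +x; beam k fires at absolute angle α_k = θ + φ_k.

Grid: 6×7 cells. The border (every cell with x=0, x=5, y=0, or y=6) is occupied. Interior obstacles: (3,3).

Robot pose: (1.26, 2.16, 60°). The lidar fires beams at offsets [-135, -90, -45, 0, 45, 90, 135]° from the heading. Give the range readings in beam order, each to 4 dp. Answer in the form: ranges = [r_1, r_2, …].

ranges = [1.2009, 2.3200, 3.8719, 4.4341, 1.0046, 0.3002, 0.2692]

beam 1: φ=-135°, α=285°
  d=(0.2588,-0.9659)  start (1,2)  tX=2.8591 tY=0.1656  stride 1/|dx|=3.8637 1/|dy|=1.0353
    cross y-line → (1,1), t=0.1656
    cross y-line → (1,0), t=1.2009 (wall)
  → r_1 = 1.2009
beam 2: φ=-90°, α=330°
  d=(0.8660,-0.5000)  start (1,2)  tX=0.8545 tY=0.3200  stride 1/|dx|=1.1547 1/|dy|=2.0000
    cross y-line → (1,1), t=0.3200
    cross x-line → (2,1), t=0.8545
    cross x-line → (3,1), t=2.0092
    cross y-line → (3,0), t=2.3200 (wall)
  → r_2 = 2.3200
beam 3: φ=-45°, α=15°
  d=(0.9659,0.2588)  start (1,2)  tX=0.7661 tY=3.2455  stride 1/|dx|=1.0353 1/|dy|=3.8637
    cross x-line → (2,2), t=0.7661
    cross x-line → (3,2), t=1.8014
    cross x-line → (4,2), t=2.8367
    cross y-line → (4,3), t=3.2455
    cross x-line → (5,3), t=3.8719 (wall)
  → r_3 = 3.8719
beam 4: φ=0°, α=60°
  d=(0.5000,0.8660)  start (1,2)  tX=1.4800 tY=0.9699  stride 1/|dx|=2.0000 1/|dy|=1.1547
    cross y-line → (1,3), t=0.9699
    cross x-line → (2,3), t=1.4800
    cross y-line → (2,4), t=2.1246
    cross y-line → (2,5), t=3.2793
    cross x-line → (3,5), t=3.4800
    cross y-line → (3,6), t=4.4341 (wall)
  → r_4 = 4.4341
beam 5: φ=45°, α=105°
  d=(-0.2588,0.9659)  start (1,2)  tX=1.0046 tY=0.8696  stride 1/|dx|=3.8637 1/|dy|=1.0353
    cross y-line → (1,3), t=0.8696
    cross x-line → (0,3), t=1.0046 (wall)
  → r_5 = 1.0046
beam 6: φ=90°, α=150°
  d=(-0.8660,0.5000)  start (1,2)  tX=0.3002 tY=1.6800  stride 1/|dx|=1.1547 1/|dy|=2.0000
    cross x-line → (0,2), t=0.3002 (wall)
  → r_6 = 0.3002
beam 7: φ=135°, α=195°
  d=(-0.9659,-0.2588)  start (1,2)  tX=0.2692 tY=0.6182  stride 1/|dx|=1.0353 1/|dy|=3.8637
    cross x-line → (0,2), t=0.2692 (wall)
  → r_7 = 0.2692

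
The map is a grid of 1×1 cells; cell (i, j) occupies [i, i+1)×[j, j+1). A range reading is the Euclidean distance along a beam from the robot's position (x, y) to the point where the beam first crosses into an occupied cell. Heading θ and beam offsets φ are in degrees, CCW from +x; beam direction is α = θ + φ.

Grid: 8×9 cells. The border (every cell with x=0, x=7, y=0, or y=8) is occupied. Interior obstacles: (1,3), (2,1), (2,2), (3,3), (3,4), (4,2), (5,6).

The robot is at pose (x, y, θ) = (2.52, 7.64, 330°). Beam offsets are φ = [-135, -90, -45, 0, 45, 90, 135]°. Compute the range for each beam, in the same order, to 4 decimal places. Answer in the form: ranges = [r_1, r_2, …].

beam 1: φ=-135°, α=195°
  d=(-0.9659,-0.2588)  start (2,7)  tX=0.5383 tY=2.4728  stride 1/|dx|=1.0353 1/|dy|=3.8637
    cross x-line → (1,7), t=0.5383
    cross x-line → (0,7), t=1.5736 (wall)
  → r_1 = 1.5736
beam 2: φ=-90°, α=240°
  d=(-0.5000,-0.8660)  start (2,7)  tX=1.0400 tY=0.7390  stride 1/|dx|=2.0000 1/|dy|=1.1547
    cross y-line → (2,6), t=0.7390
    cross x-line → (1,6), t=1.0400
    cross y-line → (1,5), t=1.8937
    cross x-line → (0,5), t=3.0400 (wall)
  → r_2 = 3.0400
beam 3: φ=-45°, α=285°
  d=(0.2588,-0.9659)  start (2,7)  tX=1.8546 tY=0.6626  stride 1/|dx|=3.8637 1/|dy|=1.0353
    cross y-line → (2,6), t=0.6626
    cross y-line → (2,5), t=1.6979
    cross x-line → (3,5), t=1.8546
    cross y-line → (3,4), t=2.7331 (wall)
  → r_3 = 2.7331
beam 4: φ=0°, α=330°
  d=(0.8660,-0.5000)  start (2,7)  tX=0.5543 tY=1.2800  stride 1/|dx|=1.1547 1/|dy|=2.0000
    cross x-line → (3,7), t=0.5543
    cross y-line → (3,6), t=1.2800
    cross x-line → (4,6), t=1.7090
    cross x-line → (5,6), t=2.8637 (wall)
  → r_4 = 2.8637
beam 5: φ=45°, α=15°
  d=(0.9659,0.2588)  start (2,7)  tX=0.4969 tY=1.3909  stride 1/|dx|=1.0353 1/|dy|=3.8637
    cross x-line → (3,7), t=0.4969
    cross y-line → (3,8), t=1.3909 (wall)
  → r_5 = 1.3909
beam 6: φ=90°, α=60°
  d=(0.5000,0.8660)  start (2,7)  tX=0.9600 tY=0.4157  stride 1/|dx|=2.0000 1/|dy|=1.1547
    cross y-line → (2,8), t=0.4157 (wall)
  → r_6 = 0.4157
beam 7: φ=135°, α=105°
  d=(-0.2588,0.9659)  start (2,7)  tX=2.0091 tY=0.3727  stride 1/|dx|=3.8637 1/|dy|=1.0353
    cross y-line → (2,8), t=0.3727 (wall)
  → r_7 = 0.3727

ranges = [1.5736, 3.0400, 2.7331, 2.8637, 1.3909, 0.4157, 0.3727]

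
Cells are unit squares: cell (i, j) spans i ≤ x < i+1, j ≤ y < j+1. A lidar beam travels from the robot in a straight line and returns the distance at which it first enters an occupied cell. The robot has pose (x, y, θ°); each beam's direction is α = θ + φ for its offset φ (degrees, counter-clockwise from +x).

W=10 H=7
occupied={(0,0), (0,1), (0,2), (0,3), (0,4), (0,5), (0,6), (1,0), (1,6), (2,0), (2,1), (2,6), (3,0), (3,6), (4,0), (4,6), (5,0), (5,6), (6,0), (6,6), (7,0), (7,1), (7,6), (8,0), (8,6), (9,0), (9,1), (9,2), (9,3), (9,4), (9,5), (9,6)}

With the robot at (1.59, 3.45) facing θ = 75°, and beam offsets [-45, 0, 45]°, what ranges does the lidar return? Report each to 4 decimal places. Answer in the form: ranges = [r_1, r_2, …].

ranges = [5.1000, 2.6400, 1.1800]

beam 1: φ=-45°, α=30°
  dir = (cos 30°, sin 30°) = (0.8660, 0.5000); from cell (1,3)
  next x-line at t=0.4734, next y-line at t=1.1000; Δt_x=1.1547, Δt_y=2.0000
    x: enter (2,3) at t=0.4734
    y: enter (2,4) at t=1.1000
    x: enter (3,4) at t=1.6281
    x: enter (4,4) at t=2.7828
    y: enter (4,5) at t=3.1000
    x: enter (5,5) at t=3.9375
    x: enter (6,5) at t=5.0922
    y: enter (6,6) at t=5.1000 ← occupied
  → r_1 = 5.1000
beam 2: φ=0°, α=75°
  dir = (cos 75°, sin 75°) = (0.2588, 0.9659); from cell (1,3)
  next x-line at t=1.5841, next y-line at t=0.5694; Δt_x=3.8637, Δt_y=1.0353
    y: enter (1,4) at t=0.5694
    x: enter (2,4) at t=1.5841
    y: enter (2,5) at t=1.6047
    y: enter (2,6) at t=2.6400 ← occupied
  → r_2 = 2.6400
beam 3: φ=45°, α=120°
  dir = (cos 120°, sin 120°) = (-0.5000, 0.8660); from cell (1,3)
  next x-line at t=1.1800, next y-line at t=0.6351; Δt_x=2.0000, Δt_y=1.1547
    y: enter (1,4) at t=0.6351
    x: enter (0,4) at t=1.1800 ← occupied
  → r_3 = 1.1800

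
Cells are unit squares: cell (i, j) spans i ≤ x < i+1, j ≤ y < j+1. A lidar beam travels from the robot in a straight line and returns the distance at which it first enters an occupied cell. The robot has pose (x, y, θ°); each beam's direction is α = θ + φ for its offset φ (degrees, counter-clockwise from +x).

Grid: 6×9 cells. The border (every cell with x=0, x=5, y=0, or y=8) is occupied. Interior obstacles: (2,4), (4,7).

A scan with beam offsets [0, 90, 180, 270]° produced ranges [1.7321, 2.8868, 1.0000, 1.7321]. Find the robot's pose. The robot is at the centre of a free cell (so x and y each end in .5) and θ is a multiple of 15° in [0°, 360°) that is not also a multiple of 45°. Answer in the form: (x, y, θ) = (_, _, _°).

(x, y, θ) = (3.5, 5.5, 60°)

Enumerate (i+0.5, j+0.5, θ) over the 26 free cells and 16 admissible headings. For each, cast all 4 beams and compare to the given ranges.
  (1.5, 2.5, 30°): beam 1 = 4.0415 ≠ 1.7321 ✗
  (3.5, 4.5, 345°): beam 1 = 1.5529 ≠ 1.7321 ✗
  (4.5, 2.5, 210°): beam 1 = 3.0000 ≠ 1.7321 ✗
  (1.5, 7.5, 120°): beam 1 = 0.5774 ≠ 1.7321 ✗
  (4.5, 4.5, 120°): beam 1 = 4.0415 ≠ 1.7321 ✗
  …
  (3.5, 5.5, 60°): r_1=1.7321, r_2=2.8868, r_3=1.0000, r_4=1.7321 — all match ✓
Only this pose fits every beam.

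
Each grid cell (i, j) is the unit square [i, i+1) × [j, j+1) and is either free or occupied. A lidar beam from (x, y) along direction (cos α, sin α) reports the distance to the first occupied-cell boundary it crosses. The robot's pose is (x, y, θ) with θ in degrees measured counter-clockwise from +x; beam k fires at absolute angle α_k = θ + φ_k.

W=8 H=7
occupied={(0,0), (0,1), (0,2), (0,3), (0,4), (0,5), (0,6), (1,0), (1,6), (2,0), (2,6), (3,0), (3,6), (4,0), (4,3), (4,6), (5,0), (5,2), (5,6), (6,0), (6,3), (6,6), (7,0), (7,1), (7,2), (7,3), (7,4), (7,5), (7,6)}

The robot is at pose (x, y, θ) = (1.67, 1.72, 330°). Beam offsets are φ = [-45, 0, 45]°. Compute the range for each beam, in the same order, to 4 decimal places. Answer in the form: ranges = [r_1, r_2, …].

beam 1: φ=-45°, α=285°
  direction (0.2588, -0.9659); cell (1,1); t to first gridline: x 1.2750, y 0.7454 (then +3.8637 / +1.0353)
    (1,0) via y @ 0.7454  # hit
  → r_1 = 0.7454
beam 2: φ=0°, α=330°
  direction (0.8660, -0.5000); cell (1,1); t to first gridline: x 0.3811, y 1.4400 (then +1.1547 / +2.0000)
    (2,1) via x @ 0.3811
    (2,0) via y @ 1.4400  # hit
  → r_2 = 1.4400
beam 3: φ=45°, α=15°
  direction (0.9659, 0.2588); cell (1,1); t to first gridline: x 0.3416, y 1.0818 (then +1.0353 / +3.8637)
    (2,1) via x @ 0.3416
    (2,2) via y @ 1.0818
    (3,2) via x @ 1.3769
    (4,2) via x @ 2.4122
    (5,2) via x @ 3.4475  # hit
  → r_3 = 3.4475

ranges = [0.7454, 1.4400, 3.4475]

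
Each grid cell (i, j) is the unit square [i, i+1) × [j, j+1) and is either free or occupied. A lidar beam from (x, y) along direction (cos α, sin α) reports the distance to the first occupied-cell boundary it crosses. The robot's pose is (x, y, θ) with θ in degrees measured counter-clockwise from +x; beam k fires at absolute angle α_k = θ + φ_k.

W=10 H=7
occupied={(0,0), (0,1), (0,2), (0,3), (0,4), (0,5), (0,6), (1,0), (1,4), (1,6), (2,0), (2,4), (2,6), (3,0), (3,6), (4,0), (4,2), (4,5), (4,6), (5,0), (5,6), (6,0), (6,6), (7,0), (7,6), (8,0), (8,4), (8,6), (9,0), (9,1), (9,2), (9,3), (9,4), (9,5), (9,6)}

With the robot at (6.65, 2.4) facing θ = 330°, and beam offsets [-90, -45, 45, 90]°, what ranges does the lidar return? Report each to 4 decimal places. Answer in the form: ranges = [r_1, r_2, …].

beam 1: φ=-90°, α=240°
  dir = (cos 240°, sin 240°) = (-0.5000, -0.8660); from cell (6,2)
  next x-line at t=1.3000, next y-line at t=0.4619; Δt_x=2.0000, Δt_y=1.1547
    y: enter (6,1) at t=0.4619
    x: enter (5,1) at t=1.3000
    y: enter (5,0) at t=1.6166 ← occupied
  → r_1 = 1.6166
beam 2: φ=-45°, α=285°
  dir = (cos 285°, sin 285°) = (0.2588, -0.9659); from cell (6,2)
  next x-line at t=1.3523, next y-line at t=0.4141; Δt_x=3.8637, Δt_y=1.0353
    y: enter (6,1) at t=0.4141
    x: enter (7,1) at t=1.3523
    y: enter (7,0) at t=1.4494 ← occupied
  → r_2 = 1.4494
beam 3: φ=45°, α=15°
  dir = (cos 15°, sin 15°) = (0.9659, 0.2588); from cell (6,2)
  next x-line at t=0.3623, next y-line at t=2.3182; Δt_x=1.0353, Δt_y=3.8637
    x: enter (7,2) at t=0.3623
    x: enter (8,2) at t=1.3976
    y: enter (8,3) at t=2.3182
    x: enter (9,3) at t=2.4329 ← occupied
  → r_3 = 2.4329
beam 4: φ=90°, α=60°
  dir = (cos 60°, sin 60°) = (0.5000, 0.8660); from cell (6,2)
  next x-line at t=0.7000, next y-line at t=0.6928; Δt_x=2.0000, Δt_y=1.1547
    y: enter (6,3) at t=0.6928
    x: enter (7,3) at t=0.7000
    y: enter (7,4) at t=1.8475
    x: enter (8,4) at t=2.7000 ← occupied
  → r_4 = 2.7000

ranges = [1.6166, 1.4494, 2.4329, 2.7000]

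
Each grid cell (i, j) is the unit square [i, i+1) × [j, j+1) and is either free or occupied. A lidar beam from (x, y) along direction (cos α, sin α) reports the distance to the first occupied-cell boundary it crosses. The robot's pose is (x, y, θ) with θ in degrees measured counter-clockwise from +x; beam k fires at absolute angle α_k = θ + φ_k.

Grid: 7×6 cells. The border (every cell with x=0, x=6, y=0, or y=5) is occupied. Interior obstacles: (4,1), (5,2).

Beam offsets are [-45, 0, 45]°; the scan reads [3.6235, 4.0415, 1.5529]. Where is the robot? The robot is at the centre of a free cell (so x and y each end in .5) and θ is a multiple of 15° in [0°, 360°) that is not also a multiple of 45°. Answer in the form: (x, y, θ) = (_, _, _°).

(x, y, θ) = (4.5, 3.5, 210°)

Enumerate (i+0.5, j+0.5, θ) over the 18 free cells and 16 admissible headings. For each, cast all 3 beams and compare to the given ranges.
  (5.5, 4.5, 15°): beam 1 = 0.5774 ≠ 3.6235 ✗
  (5.5, 1.5, 300°): beam 1 = 0.5176 ≠ 3.6235 ✗
  (1.5, 3.5, 195°): beam 1 = 0.5774 ≠ 3.6235 ✗
  (1.5, 3.5, 285°): beam 1 = 1.0000 ≠ 3.6235 ✗
  (5.5, 1.5, 150°): beam 1 = 0.5176 ≠ 3.6235 ✗
  …
  (4.5, 3.5, 210°): r_1=3.6235, r_2=4.0415, r_3=1.5529 — all match ✓
No second candidate reproduces the full scan.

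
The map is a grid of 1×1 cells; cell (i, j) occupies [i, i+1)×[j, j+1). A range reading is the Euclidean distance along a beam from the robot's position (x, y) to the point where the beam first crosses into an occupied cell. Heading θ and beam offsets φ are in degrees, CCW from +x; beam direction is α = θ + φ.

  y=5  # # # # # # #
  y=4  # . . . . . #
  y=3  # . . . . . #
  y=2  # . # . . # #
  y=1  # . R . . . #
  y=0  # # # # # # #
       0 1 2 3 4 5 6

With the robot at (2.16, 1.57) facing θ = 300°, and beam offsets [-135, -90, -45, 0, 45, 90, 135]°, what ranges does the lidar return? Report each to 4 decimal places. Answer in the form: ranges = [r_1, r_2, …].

ranges = [1.2009, 1.1400, 0.5901, 0.6582, 2.2023, 0.8600, 0.4452]

beam 1: φ=-135°, α=165°
  cosα=-0.9659 sinα=0.2588 | (2,1) | tMaxX 0.1656 tMaxY 1.6614 | tΔX 1.0353 tΔY 3.8637
    t=0.1656 [x] (1,1)
    t=1.2009 [x] (0,1) — stop
  → r_1 = 1.2009
beam 2: φ=-90°, α=210°
  cosα=-0.8660 sinα=-0.5000 | (2,1) | tMaxX 0.1848 tMaxY 1.1400 | tΔX 1.1547 tΔY 2.0000
    t=0.1848 [x] (1,1)
    t=1.1400 [y] (1,0) — stop
  → r_2 = 1.1400
beam 3: φ=-45°, α=255°
  cosα=-0.2588 sinα=-0.9659 | (2,1) | tMaxX 0.6182 tMaxY 0.5901 | tΔX 3.8637 tΔY 1.0353
    t=0.5901 [y] (2,0) — stop
  → r_3 = 0.5901
beam 4: φ=0°, α=300°
  cosα=0.5000 sinα=-0.8660 | (2,1) | tMaxX 1.6800 tMaxY 0.6582 | tΔX 2.0000 tΔY 1.1547
    t=0.6582 [y] (2,0) — stop
  → r_4 = 0.6582
beam 5: φ=45°, α=345°
  cosα=0.9659 sinα=-0.2588 | (2,1) | tMaxX 0.8696 tMaxY 2.2023 | tΔX 1.0353 tΔY 3.8637
    t=0.8696 [x] (3,1)
    t=1.9049 [x] (4,1)
    t=2.2023 [y] (4,0) — stop
  → r_5 = 2.2023
beam 6: φ=90°, α=30°
  cosα=0.8660 sinα=0.5000 | (2,1) | tMaxX 0.9699 tMaxY 0.8600 | tΔX 1.1547 tΔY 2.0000
    t=0.8600 [y] (2,2) — stop
  → r_6 = 0.8600
beam 7: φ=135°, α=75°
  cosα=0.2588 sinα=0.9659 | (2,1) | tMaxX 3.2455 tMaxY 0.4452 | tΔX 3.8637 tΔY 1.0353
    t=0.4452 [y] (2,2) — stop
  → r_7 = 0.4452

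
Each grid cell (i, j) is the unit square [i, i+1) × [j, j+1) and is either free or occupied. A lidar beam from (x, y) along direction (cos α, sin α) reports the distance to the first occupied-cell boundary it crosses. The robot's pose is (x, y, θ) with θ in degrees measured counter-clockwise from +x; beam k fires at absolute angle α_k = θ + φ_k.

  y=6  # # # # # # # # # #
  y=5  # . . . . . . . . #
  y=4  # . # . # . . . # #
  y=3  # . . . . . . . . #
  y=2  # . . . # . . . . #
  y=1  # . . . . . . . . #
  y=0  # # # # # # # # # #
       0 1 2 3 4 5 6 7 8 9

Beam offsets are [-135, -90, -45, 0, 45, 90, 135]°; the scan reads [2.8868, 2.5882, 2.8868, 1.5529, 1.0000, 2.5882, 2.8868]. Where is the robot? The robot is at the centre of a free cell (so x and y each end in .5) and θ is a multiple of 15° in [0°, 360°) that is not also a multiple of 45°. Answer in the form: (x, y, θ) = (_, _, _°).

(x, y, θ) = (7.5, 3.5, 345°)

Candidates: 36 free-cell centres × 16 headings = 576 poses. Raycast each; keep the one whose scan matches to 4 dp.
  (6.5, 1.5, 195°): beam 1 = 3.0000 ≠ 2.8868 ✗
  (5.5, 1.5, 195°): beam 1 = 5.1962 ≠ 2.8868 ✗
  (8.5, 5.5, 255°): beam 1 = 0.5774 ≠ 2.8868 ✗
  (5.5, 4.5, 30°): beam 1 = 1.9319 ≠ 2.8868 ✗
  …
  (7.5, 3.5, 345°): r_1=2.8868, r_2=2.5882, r_3=2.8868, r_4=1.5529, r_5=1.0000, r_6=2.5882, r_7=2.8868 — all match ✓
Only this pose fits every beam.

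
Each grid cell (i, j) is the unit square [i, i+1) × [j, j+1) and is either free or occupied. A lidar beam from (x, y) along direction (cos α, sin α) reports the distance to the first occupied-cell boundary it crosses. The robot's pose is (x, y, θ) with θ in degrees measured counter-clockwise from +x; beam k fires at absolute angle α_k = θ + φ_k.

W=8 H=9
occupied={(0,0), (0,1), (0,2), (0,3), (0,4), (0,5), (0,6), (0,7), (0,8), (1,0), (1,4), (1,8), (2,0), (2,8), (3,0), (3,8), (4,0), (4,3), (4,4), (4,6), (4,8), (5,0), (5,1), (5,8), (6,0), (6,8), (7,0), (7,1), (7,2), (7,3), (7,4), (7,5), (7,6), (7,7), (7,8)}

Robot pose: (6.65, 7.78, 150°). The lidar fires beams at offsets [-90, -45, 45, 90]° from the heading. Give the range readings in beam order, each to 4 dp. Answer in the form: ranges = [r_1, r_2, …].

ranges = [0.2540, 0.2278, 5.8493, 3.3000]

beam 1: φ=-90°, α=60°
  direction (0.5000, 0.8660); cell (6,7); t to first gridline: x 0.7000, y 0.2540 (then +2.0000 / +1.1547)
    (6,8) via y @ 0.2540  # hit
  → r_1 = 0.2540
beam 2: φ=-45°, α=105°
  direction (-0.2588, 0.9659); cell (6,7); t to first gridline: x 2.5114, y 0.2278 (then +3.8637 / +1.0353)
    (6,8) via y @ 0.2278  # hit
  → r_2 = 0.2278
beam 3: φ=45°, α=195°
  direction (-0.9659, -0.2588); cell (6,7); t to first gridline: x 0.6729, y 3.0137 (then +1.0353 / +3.8637)
    (5,7) via x @ 0.6729
    (4,7) via x @ 1.7082
    (3,7) via x @ 2.7435
    (3,6) via y @ 3.0137
    (2,6) via x @ 3.7788
    (1,6) via x @ 4.8140
    (0,6) via x @ 5.8493  # hit
  → r_3 = 5.8493
beam 4: φ=90°, α=240°
  direction (-0.5000, -0.8660); cell (6,7); t to first gridline: x 1.3000, y 0.9007 (then +2.0000 / +1.1547)
    (6,6) via y @ 0.9007
    (5,6) via x @ 1.3000
    (5,5) via y @ 2.0554
    (5,4) via y @ 3.2101
    (4,4) via x @ 3.3000  # hit
  → r_4 = 3.3000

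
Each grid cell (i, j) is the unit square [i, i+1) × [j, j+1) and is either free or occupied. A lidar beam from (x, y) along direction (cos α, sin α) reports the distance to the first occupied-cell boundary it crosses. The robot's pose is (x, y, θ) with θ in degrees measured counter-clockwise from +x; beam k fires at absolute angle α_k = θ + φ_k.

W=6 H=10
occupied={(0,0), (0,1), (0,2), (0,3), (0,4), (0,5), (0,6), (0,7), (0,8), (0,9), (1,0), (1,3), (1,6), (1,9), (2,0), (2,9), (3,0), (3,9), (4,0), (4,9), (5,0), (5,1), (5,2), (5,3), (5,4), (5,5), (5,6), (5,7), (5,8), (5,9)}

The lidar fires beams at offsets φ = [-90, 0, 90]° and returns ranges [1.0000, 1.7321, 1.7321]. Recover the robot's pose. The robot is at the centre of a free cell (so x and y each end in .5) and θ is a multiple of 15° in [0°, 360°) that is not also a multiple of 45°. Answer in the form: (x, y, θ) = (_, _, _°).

(x, y, θ) = (2.5, 2.5, 210°)

Enumerate (i+0.5, j+0.5, θ) over the 30 free cells and 16 admissible headings. For each, cast all 3 beams and compare to the given ranges.
  (4.5, 8.5, 120°): beam 1 = 0.5774 ≠ 1.0000 ✗
  (1.5, 4.5, 15°): beam 1 = 0.5176 ≠ 1.0000 ✗
  (4.5, 3.5, 60°): beam 1 = 0.5774 ≠ 1.0000 ✗
  (1.5, 4.5, 240°): beam 1 = 0.5774 ≠ 1.0000 ✗
  (1.5, 7.5, 210°): beam 2 = 0.5774 ≠ 1.7321 ✗
  …
  (2.5, 2.5, 210°): r_1=1.0000, r_2=1.7321, r_3=1.7321 — all match ✓
No second candidate reproduces the full scan.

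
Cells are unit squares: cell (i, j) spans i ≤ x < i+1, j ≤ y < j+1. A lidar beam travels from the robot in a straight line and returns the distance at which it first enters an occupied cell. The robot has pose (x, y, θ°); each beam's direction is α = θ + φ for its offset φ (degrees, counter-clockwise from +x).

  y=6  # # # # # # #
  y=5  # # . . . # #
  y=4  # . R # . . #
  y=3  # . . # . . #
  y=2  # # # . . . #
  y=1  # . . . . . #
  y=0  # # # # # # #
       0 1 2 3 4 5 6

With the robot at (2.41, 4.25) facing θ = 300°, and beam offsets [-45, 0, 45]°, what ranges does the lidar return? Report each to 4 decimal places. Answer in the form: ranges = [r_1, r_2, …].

beam 1: φ=-45°, α=255°
  d=(-0.2588,-0.9659)  start (2,4)  tX=1.5841 tY=0.2588  stride 1/|dx|=3.8637 1/|dy|=1.0353
    cross y-line → (2,3), t=0.2588
    cross y-line → (2,2), t=1.2941 (wall)
  → r_1 = 1.2941
beam 2: φ=0°, α=300°
  d=(0.5000,-0.8660)  start (2,4)  tX=1.1800 tY=0.2887  stride 1/|dx|=2.0000 1/|dy|=1.1547
    cross y-line → (2,3), t=0.2887
    cross x-line → (3,3), t=1.1800 (wall)
  → r_2 = 1.1800
beam 3: φ=45°, α=345°
  d=(0.9659,-0.2588)  start (2,4)  tX=0.6108 tY=0.9659  stride 1/|dx|=1.0353 1/|dy|=3.8637
    cross x-line → (3,4), t=0.6108 (wall)
  → r_3 = 0.6108

ranges = [1.2941, 1.1800, 0.6108]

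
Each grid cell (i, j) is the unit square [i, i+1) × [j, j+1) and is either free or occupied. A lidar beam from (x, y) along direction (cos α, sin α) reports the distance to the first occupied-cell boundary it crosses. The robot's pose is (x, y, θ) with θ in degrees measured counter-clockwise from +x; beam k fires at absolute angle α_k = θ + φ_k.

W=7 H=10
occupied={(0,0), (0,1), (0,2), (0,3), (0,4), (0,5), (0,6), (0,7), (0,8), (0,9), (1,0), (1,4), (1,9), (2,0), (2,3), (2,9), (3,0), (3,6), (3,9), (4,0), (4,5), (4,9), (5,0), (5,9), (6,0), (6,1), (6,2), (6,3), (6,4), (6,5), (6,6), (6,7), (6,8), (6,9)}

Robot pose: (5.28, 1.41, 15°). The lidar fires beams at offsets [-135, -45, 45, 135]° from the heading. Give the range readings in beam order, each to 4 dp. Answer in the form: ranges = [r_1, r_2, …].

beam 1: φ=-135°, α=240°
  d=(-0.5000,-0.8660)  start (5,1)  tX=0.5600 tY=0.4734  stride 1/|dx|=2.0000 1/|dy|=1.1547
    cross y-line → (5,0), t=0.4734 (wall)
  → r_1 = 0.4734
beam 2: φ=-45°, α=330°
  d=(0.8660,-0.5000)  start (5,1)  tX=0.8314 tY=0.8200  stride 1/|dx|=1.1547 1/|dy|=2.0000
    cross y-line → (5,0), t=0.8200 (wall)
  → r_2 = 0.8200
beam 3: φ=45°, α=60°
  d=(0.5000,0.8660)  start (5,1)  tX=1.4400 tY=0.6813  stride 1/|dx|=2.0000 1/|dy|=1.1547
    cross y-line → (5,2), t=0.6813
    cross x-line → (6,2), t=1.4400 (wall)
  → r_3 = 1.4400
beam 4: φ=135°, α=150°
  d=(-0.8660,0.5000)  start (5,1)  tX=0.3233 tY=1.1800  stride 1/|dx|=1.1547 1/|dy|=2.0000
    cross x-line → (4,1), t=0.3233
    cross y-line → (4,2), t=1.1800
    cross x-line → (3,2), t=1.4780
    cross x-line → (2,2), t=2.6327
    cross y-line → (2,3), t=3.1800 (wall)
  → r_4 = 3.1800

ranges = [0.4734, 0.8200, 1.4400, 3.1800]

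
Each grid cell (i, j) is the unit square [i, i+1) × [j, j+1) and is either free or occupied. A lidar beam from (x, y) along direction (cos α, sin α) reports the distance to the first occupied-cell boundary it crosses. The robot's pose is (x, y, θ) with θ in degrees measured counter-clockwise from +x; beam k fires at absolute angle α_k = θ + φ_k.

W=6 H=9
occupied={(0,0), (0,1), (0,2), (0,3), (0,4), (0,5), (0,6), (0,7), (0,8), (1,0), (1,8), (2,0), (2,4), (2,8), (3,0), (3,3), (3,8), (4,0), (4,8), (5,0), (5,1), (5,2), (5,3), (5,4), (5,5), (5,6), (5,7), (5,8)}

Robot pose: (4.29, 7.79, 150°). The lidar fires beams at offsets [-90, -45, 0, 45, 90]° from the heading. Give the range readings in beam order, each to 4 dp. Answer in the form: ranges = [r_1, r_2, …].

ranges = [0.2425, 0.2174, 0.4200, 3.4061, 3.2216]

beam 1: φ=-90°, α=60°
  dir = (cos 60°, sin 60°) = (0.5000, 0.8660); from cell (4,7)
  next x-line at t=1.4200, next y-line at t=0.2425; Δt_x=2.0000, Δt_y=1.1547
    y: enter (4,8) at t=0.2425 ← occupied
  → r_1 = 0.2425
beam 2: φ=-45°, α=105°
  dir = (cos 105°, sin 105°) = (-0.2588, 0.9659); from cell (4,7)
  next x-line at t=1.1205, next y-line at t=0.2174; Δt_x=3.8637, Δt_y=1.0353
    y: enter (4,8) at t=0.2174 ← occupied
  → r_2 = 0.2174
beam 3: φ=0°, α=150°
  dir = (cos 150°, sin 150°) = (-0.8660, 0.5000); from cell (4,7)
  next x-line at t=0.3349, next y-line at t=0.4200; Δt_x=1.1547, Δt_y=2.0000
    x: enter (3,7) at t=0.3349
    y: enter (3,8) at t=0.4200 ← occupied
  → r_3 = 0.4200
beam 4: φ=45°, α=195°
  dir = (cos 195°, sin 195°) = (-0.9659, -0.2588); from cell (4,7)
  next x-line at t=0.3002, next y-line at t=3.0523; Δt_x=1.0353, Δt_y=3.8637
    x: enter (3,7) at t=0.3002
    x: enter (2,7) at t=1.3355
    x: enter (1,7) at t=2.3708
    y: enter (1,6) at t=3.0523
    x: enter (0,6) at t=3.4061 ← occupied
  → r_4 = 3.4061
beam 5: φ=90°, α=240°
  dir = (cos 240°, sin 240°) = (-0.5000, -0.8660); from cell (4,7)
  next x-line at t=0.5800, next y-line at t=0.9122; Δt_x=2.0000, Δt_y=1.1547
    x: enter (3,7) at t=0.5800
    y: enter (3,6) at t=0.9122
    y: enter (3,5) at t=2.0669
    x: enter (2,5) at t=2.5800
    y: enter (2,4) at t=3.2216 ← occupied
  → r_5 = 3.2216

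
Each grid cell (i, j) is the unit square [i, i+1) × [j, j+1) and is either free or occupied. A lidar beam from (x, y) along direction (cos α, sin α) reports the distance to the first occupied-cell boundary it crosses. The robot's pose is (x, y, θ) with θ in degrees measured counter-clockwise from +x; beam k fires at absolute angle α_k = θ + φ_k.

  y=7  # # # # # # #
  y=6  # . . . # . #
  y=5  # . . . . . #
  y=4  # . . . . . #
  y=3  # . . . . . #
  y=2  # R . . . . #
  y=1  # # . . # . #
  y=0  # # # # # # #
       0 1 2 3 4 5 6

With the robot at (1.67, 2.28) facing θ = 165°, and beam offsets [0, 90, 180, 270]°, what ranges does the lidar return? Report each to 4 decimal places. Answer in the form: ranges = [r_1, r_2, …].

beam 1: φ=0°, α=165°
  direction (-0.9659, 0.2588); cell (1,2); t to first gridline: x 0.6936, y 2.7819 (then +1.0353 / +3.8637)
    (0,2) via x @ 0.6936  # hit
  → r_1 = 0.6936
beam 2: φ=90°, α=255°
  direction (-0.2588, -0.9659); cell (1,2); t to first gridline: x 2.5887, y 0.2899 (then +3.8637 / +1.0353)
    (1,1) via y @ 0.2899  # hit
  → r_2 = 0.2899
beam 3: φ=180°, α=345°
  direction (0.9659, -0.2588); cell (1,2); t to first gridline: x 0.3416, y 1.0818 (then +1.0353 / +3.8637)
    (2,2) via x @ 0.3416
    (2,1) via y @ 1.0818
    (3,1) via x @ 1.3769
    (4,1) via x @ 2.4122  # hit
  → r_3 = 2.4122
beam 4: φ=270°, α=75°
  direction (0.2588, 0.9659); cell (1,2); t to first gridline: x 1.2750, y 0.7454 (then +3.8637 / +1.0353)
    (1,3) via y @ 0.7454
    (2,3) via x @ 1.2750
    (2,4) via y @ 1.7807
    (2,5) via y @ 2.8160
    (2,6) via y @ 3.8512
    (2,7) via y @ 4.8865  # hit
  → r_4 = 4.8865

ranges = [0.6936, 0.2899, 2.4122, 4.8865]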